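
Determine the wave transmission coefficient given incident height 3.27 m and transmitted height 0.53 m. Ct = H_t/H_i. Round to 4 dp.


Ct = H_t / H_i
Ct = 0.53 / 3.27
Ct = 0.1621

0.1621


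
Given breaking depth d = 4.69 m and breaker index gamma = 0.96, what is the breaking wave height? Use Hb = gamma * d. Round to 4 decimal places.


Hb = gamma * d
Hb = 0.96 * 4.69
Hb = 4.5024 m

4.5024


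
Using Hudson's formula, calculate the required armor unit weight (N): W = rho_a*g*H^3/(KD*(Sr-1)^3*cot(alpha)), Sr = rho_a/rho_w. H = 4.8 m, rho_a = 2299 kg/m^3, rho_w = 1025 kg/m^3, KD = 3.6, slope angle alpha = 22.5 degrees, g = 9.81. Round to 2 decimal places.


Sr = rho_a / rho_w = 2299 / 1025 = 2.242927
(Sr - 1) = 1.242927
(Sr - 1)^3 = 1.920157
cot(22.5) = 1 / tan(22.5) = 1 / 0.414214 = 2.414214
Numerator = 2299 * 9.81 * 4.8^3 = 2494202.3885
Denominator = 3.6 * 1.920157 * 2.414214 = 16.688407
W = 2494202.3885 / 16.688407
W = 149457.19 N

149457.19


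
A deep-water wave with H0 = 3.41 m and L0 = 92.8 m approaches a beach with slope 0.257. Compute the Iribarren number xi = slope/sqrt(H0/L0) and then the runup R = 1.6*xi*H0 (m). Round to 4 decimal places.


xi = slope / sqrt(H0/L0)
H0/L0 = 3.41/92.8 = 0.036746
sqrt(0.036746) = 0.191692
xi = 0.257 / 0.191692 = 1.340695
R = 1.6 * xi * H0 = 1.6 * 1.340695 * 3.41
R = 7.3148 m

7.3148


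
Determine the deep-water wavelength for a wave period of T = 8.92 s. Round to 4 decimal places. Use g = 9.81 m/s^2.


L0 = g * T^2 / (2 * pi)
L0 = 9.81 * 8.92^2 / (2 * pi)
L0 = 9.81 * 79.5664 / 6.28319
L0 = 780.5464 / 6.28319
L0 = 124.2278 m

124.2278


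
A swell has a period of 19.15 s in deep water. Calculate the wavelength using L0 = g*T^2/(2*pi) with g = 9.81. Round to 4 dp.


L0 = g * T^2 / (2 * pi)
L0 = 9.81 * 19.15^2 / (2 * pi)
L0 = 9.81 * 366.7225 / 6.28319
L0 = 3597.5477 / 6.28319
L0 = 572.5675 m

572.5675


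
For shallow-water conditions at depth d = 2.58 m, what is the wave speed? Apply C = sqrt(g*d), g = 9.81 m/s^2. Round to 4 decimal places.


Using the shallow-water approximation:
C = sqrt(g * d) = sqrt(9.81 * 2.58)
C = sqrt(25.3098)
C = 5.0309 m/s

5.0309


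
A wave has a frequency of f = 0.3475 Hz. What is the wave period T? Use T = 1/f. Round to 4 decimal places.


T = 1 / f
T = 1 / 0.3475
T = 2.8777 s

2.8777


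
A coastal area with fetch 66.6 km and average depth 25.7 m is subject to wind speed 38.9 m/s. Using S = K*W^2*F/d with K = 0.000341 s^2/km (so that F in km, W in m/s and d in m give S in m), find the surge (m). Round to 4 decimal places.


S = K * W^2 * F / d
W^2 = 38.9^2 = 1513.21
S = 0.000341 * 1513.21 * 66.6 / 25.7
Numerator = 0.000341 * 1513.21 * 66.6 = 34.365907
S = 34.365907 / 25.7 = 1.3372 m

1.3372


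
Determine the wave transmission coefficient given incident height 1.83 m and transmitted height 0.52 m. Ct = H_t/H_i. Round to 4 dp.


Ct = H_t / H_i
Ct = 0.52 / 1.83
Ct = 0.2842

0.2842


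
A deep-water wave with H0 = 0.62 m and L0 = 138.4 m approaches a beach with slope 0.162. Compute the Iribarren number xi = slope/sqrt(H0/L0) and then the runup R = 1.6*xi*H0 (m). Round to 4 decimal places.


xi = slope / sqrt(H0/L0)
H0/L0 = 0.62/138.4 = 0.004480
sqrt(0.004480) = 0.066931
xi = 0.162 / 0.066931 = 2.420400
R = 1.6 * xi * H0 = 1.6 * 2.420400 * 0.62
R = 2.4010 m

2.4010


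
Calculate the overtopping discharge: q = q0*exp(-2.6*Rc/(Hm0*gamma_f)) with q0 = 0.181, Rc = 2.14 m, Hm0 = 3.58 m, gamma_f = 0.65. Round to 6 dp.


q = q0 * exp(-2.6 * Rc / (Hm0 * gamma_f))
Exponent = -2.6 * 2.14 / (3.58 * 0.65)
= -2.6 * 2.14 / 2.3270
= -2.391061
exp(-2.391061) = 0.091532
q = 0.181 * 0.091532
q = 0.016567 m^3/s/m

0.016567


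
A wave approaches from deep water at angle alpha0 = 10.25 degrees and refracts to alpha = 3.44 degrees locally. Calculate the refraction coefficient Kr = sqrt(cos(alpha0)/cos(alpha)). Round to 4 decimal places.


Kr = sqrt(cos(alpha0) / cos(alpha))
cos(10.25) = 0.984041
cos(3.44) = 0.998198
Kr = sqrt(0.984041 / 0.998198)
Kr = sqrt(0.985817)
Kr = 0.9929

0.9929


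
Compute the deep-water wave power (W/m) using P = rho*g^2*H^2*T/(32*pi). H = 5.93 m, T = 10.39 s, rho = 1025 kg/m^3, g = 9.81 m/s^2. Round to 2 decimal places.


P = rho * g^2 * H^2 * T / (32 * pi)
P = 1025 * 9.81^2 * 5.93^2 * 10.39 / (32 * pi)
P = 1025 * 96.2361 * 35.1649 * 10.39 / 100.53096
P = 358498.19 W/m

358498.19


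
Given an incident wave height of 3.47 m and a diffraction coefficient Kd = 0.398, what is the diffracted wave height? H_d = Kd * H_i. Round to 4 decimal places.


H_d = Kd * H_i
H_d = 0.398 * 3.47
H_d = 1.3811 m

1.3811


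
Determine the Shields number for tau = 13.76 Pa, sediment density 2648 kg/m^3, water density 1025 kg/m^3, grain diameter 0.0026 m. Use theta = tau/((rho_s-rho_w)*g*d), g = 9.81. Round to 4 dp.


theta = tau / ((rho_s - rho_w) * g * d)
rho_s - rho_w = 2648 - 1025 = 1623
Denominator = 1623 * 9.81 * 0.0026 = 41.396238
theta = 13.76 / 41.396238
theta = 0.3324

0.3324


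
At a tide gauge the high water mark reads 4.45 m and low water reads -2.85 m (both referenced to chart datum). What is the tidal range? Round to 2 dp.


Tidal range = High water - Low water
Tidal range = 4.45 - (-2.85)
Tidal range = 7.30 m

7.30


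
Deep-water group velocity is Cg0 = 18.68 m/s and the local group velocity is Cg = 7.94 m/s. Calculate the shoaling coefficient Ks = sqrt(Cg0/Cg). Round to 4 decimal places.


Ks = sqrt(Cg0 / Cg)
Ks = sqrt(18.68 / 7.94)
Ks = sqrt(2.3526)
Ks = 1.5338

1.5338


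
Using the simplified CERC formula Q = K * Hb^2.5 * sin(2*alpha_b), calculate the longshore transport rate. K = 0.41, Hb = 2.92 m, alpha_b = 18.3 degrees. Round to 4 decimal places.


Q = K * Hb^2.5 * sin(2 * alpha_b)
Hb^2.5 = 2.92^2.5 = 14.569919
sin(2 * 18.3) = sin(36.6) = 0.596225
Q = 0.41 * 14.569919 * 0.596225
Q = 3.5616 m^3/s

3.5616


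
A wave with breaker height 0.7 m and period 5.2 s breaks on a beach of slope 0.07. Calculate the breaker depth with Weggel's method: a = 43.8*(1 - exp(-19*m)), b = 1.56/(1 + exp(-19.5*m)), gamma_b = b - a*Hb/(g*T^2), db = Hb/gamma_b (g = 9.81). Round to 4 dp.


a = 43.8 * (1 - exp(-19 * m))
exp(-19 * 0.07) = exp(-1.3300) = 0.264477
a = 43.8 * (1 - 0.264477) = 32.215896
b = 1.56 / (1 + exp(-19.5 * m))
exp(-19.5 * 0.07) = exp(-1.3650) = 0.255381
b = 1.56 / (1 + 0.255381) = 1.242651
Hb / (g * T^2) = 0.7 / (9.81 * 5.2^2) = 0.7 / 265.2624 = 0.00263890
gamma_b = b - a * Hb/(g*T^2) = 1.242651 - 32.215896 * 0.00263890 = 1.157637
db = Hb / gamma_b = 0.7 / 1.157637
db = 0.6047 m

0.6047


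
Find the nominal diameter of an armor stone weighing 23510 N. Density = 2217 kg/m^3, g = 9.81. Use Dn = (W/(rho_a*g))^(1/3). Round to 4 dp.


V = W / (rho_a * g)
V = 23510 / (2217 * 9.81)
V = 23510 / 21748.77
V = 1.080981 m^3
Dn = V^(1/3) = 1.080981^(1/3)
Dn = 1.0263 m

1.0263


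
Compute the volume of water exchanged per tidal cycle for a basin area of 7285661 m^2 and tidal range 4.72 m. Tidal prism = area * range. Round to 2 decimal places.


Tidal prism = Area * Tidal range
P = 7285661 * 4.72
P = 34388319.92 m^3

34388319.92


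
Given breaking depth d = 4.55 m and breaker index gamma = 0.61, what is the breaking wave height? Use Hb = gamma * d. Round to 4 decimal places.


Hb = gamma * d
Hb = 0.61 * 4.55
Hb = 2.7755 m

2.7755


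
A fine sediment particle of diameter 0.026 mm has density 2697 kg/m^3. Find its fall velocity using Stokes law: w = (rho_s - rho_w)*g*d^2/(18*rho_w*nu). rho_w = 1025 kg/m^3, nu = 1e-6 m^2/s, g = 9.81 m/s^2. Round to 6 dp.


w = (rho_s - rho_w) * g * d^2 / (18 * rho_w * nu)
d = 0.026 mm = 0.000026 m
rho_s - rho_w = 2697 - 1025 = 1672
Numerator = 1672 * 9.81 * (0.000026)^2 = 0.000011087968
Denominator = 18 * 1025 * 1e-6 = 0.018450
w = 0.000601 m/s

0.000601


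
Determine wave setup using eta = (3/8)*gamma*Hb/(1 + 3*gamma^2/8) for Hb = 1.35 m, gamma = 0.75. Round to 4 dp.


eta = (3/8) * gamma * Hb / (1 + 3*gamma^2/8)
Numerator = (3/8) * 0.75 * 1.35 = 0.379688
Denominator = 1 + 3*0.75^2/8 = 1 + 0.210938 = 1.210938
eta = 0.379688 / 1.210938
eta = 0.3135 m

0.3135


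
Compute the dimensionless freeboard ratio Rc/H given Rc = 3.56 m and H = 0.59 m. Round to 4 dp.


Relative freeboard = Rc / H
= 3.56 / 0.59
= 6.0339

6.0339


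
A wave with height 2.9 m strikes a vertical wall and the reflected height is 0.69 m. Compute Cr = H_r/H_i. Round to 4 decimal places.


Cr = H_r / H_i
Cr = 0.69 / 2.9
Cr = 0.2379

0.2379


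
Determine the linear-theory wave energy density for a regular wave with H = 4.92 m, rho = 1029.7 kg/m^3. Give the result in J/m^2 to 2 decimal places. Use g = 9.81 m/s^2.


E = (1/8) * rho * g * H^2
E = (1/8) * 1029.7 * 9.81 * 4.92^2
E = 0.125 * 1029.7 * 9.81 * 24.2064
E = 30564.69 J/m^2

30564.69


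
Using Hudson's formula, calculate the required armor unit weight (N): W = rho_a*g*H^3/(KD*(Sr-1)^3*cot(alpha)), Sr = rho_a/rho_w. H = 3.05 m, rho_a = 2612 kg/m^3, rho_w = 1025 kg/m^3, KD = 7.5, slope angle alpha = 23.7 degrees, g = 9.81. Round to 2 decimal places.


Sr = rho_a / rho_w = 2612 / 1025 = 2.548293
(Sr - 1) = 1.548293
(Sr - 1)^3 = 3.711583
cot(23.7) = 1 / tan(23.7) = 1 / 0.438969 = 2.278064
Numerator = 2612 * 9.81 * 3.05^3 = 727012.1987
Denominator = 7.5 * 3.711583 * 2.278064 = 63.414167
W = 727012.1987 / 63.414167
W = 11464.51 N

11464.51


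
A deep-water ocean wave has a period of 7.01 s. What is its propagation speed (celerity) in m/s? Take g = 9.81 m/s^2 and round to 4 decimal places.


We use the deep-water celerity formula:
C = g * T / (2 * pi)
C = 9.81 * 7.01 / (2 * 3.14159...)
C = 68.768100 / 6.283185
C = 10.9448 m/s

10.9448


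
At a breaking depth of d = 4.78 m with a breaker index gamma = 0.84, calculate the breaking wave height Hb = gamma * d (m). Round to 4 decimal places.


Hb = gamma * d
Hb = 0.84 * 4.78
Hb = 4.0152 m

4.0152


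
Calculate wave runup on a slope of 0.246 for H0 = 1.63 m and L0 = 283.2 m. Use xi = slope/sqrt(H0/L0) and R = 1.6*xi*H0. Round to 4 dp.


xi = slope / sqrt(H0/L0)
H0/L0 = 1.63/283.2 = 0.005756
sqrt(0.005756) = 0.075866
xi = 0.246 / 0.075866 = 3.242559
R = 1.6 * xi * H0 = 1.6 * 3.242559 * 1.63
R = 8.4566 m

8.4566


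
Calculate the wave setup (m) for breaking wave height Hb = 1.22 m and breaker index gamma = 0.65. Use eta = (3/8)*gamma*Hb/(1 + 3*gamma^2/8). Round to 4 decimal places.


eta = (3/8) * gamma * Hb / (1 + 3*gamma^2/8)
Numerator = (3/8) * 0.65 * 1.22 = 0.297375
Denominator = 1 + 3*0.65^2/8 = 1 + 0.158438 = 1.158438
eta = 0.297375 / 1.158438
eta = 0.2567 m

0.2567


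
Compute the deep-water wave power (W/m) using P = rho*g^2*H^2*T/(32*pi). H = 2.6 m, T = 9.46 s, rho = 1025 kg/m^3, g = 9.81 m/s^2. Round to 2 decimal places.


P = rho * g^2 * H^2 * T / (32 * pi)
P = 1025 * 9.81^2 * 2.6^2 * 9.46 / (32 * pi)
P = 1025 * 96.2361 * 6.7600 * 9.46 / 100.53096
P = 62748.00 W/m

62748.00


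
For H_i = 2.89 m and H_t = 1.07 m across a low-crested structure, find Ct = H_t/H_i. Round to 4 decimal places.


Ct = H_t / H_i
Ct = 1.07 / 2.89
Ct = 0.3702

0.3702


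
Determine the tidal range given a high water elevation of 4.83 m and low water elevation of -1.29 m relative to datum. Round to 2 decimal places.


Tidal range = High water - Low water
Tidal range = 4.83 - (-1.29)
Tidal range = 6.12 m

6.12


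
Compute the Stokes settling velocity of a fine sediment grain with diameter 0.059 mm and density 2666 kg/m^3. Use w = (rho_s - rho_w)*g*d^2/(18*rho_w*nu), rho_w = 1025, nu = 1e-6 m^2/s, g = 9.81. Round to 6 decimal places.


w = (rho_s - rho_w) * g * d^2 / (18 * rho_w * nu)
d = 0.059 mm = 0.000059 m
rho_s - rho_w = 2666 - 1025 = 1641
Numerator = 1641 * 9.81 * (0.000059)^2 = 0.000056037869
Denominator = 18 * 1025 * 1e-6 = 0.018450
w = 0.003037 m/s

0.003037


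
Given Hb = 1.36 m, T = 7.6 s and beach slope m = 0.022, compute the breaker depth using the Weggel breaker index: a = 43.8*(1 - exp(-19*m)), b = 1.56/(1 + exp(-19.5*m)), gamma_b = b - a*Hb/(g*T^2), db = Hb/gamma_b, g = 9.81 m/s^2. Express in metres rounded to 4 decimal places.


a = 43.8 * (1 - exp(-19 * m))
exp(-19 * 0.022) = exp(-0.4180) = 0.658362
a = 43.8 * (1 - 0.658362) = 14.963734
b = 1.56 / (1 + exp(-19.5 * m))
exp(-19.5 * 0.022) = exp(-0.4290) = 0.651160
b = 1.56 / (1 + 0.651160) = 0.944790
Hb / (g * T^2) = 1.36 / (9.81 * 7.6^2) = 1.36 / 566.6256 = 0.00240017
gamma_b = b - a * Hb/(g*T^2) = 0.944790 - 14.963734 * 0.00240017 = 0.908875
db = Hb / gamma_b = 1.36 / 0.908875
db = 1.4964 m

1.4964


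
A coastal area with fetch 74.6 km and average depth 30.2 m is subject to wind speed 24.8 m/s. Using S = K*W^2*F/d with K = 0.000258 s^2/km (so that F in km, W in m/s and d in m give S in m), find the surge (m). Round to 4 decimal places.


S = K * W^2 * F / d
W^2 = 24.8^2 = 615.04
S = 0.000258 * 615.04 * 74.6 / 30.2
Numerator = 0.000258 * 615.04 * 74.6 = 11.837552
S = 11.837552 / 30.2 = 0.3920 m

0.3920


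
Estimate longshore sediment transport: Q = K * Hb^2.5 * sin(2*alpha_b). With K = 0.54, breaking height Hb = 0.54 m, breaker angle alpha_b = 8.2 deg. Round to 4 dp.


Q = K * Hb^2.5 * sin(2 * alpha_b)
Hb^2.5 = 0.54^2.5 = 0.214281
sin(2 * 8.2) = sin(16.4) = 0.282341
Q = 0.54 * 0.214281 * 0.282341
Q = 0.0327 m^3/s

0.0327


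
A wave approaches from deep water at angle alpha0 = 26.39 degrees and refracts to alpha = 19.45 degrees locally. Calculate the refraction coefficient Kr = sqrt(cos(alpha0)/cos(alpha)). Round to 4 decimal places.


Kr = sqrt(cos(alpha0) / cos(alpha))
cos(26.39) = 0.895789
cos(19.45) = 0.942932
Kr = sqrt(0.895789 / 0.942932)
Kr = sqrt(0.950004)
Kr = 0.9747

0.9747


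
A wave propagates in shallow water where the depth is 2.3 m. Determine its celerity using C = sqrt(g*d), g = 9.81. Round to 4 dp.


Using the shallow-water approximation:
C = sqrt(g * d) = sqrt(9.81 * 2.3)
C = sqrt(22.5630)
C = 4.7501 m/s

4.7501


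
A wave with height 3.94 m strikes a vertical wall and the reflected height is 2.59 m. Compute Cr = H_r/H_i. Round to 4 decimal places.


Cr = H_r / H_i
Cr = 2.59 / 3.94
Cr = 0.6574

0.6574


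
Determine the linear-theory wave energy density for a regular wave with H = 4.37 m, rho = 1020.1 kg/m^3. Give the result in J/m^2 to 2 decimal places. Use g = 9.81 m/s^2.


E = (1/8) * rho * g * H^2
E = (1/8) * 1020.1 * 9.81 * 4.37^2
E = 0.125 * 1020.1 * 9.81 * 19.0969
E = 23888.27 J/m^2

23888.27


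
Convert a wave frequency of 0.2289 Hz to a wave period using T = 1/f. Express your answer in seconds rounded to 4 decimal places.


T = 1 / f
T = 1 / 0.2289
T = 4.3687 s

4.3687


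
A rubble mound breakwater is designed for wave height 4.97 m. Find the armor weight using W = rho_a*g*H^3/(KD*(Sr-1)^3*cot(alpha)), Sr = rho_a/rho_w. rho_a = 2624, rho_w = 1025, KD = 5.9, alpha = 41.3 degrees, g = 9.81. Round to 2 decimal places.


Sr = rho_a / rho_w = 2624 / 1025 = 2.560000
(Sr - 1) = 1.560000
(Sr - 1)^3 = 3.796416
cot(41.3) = 1 / tan(41.3) = 1 / 0.878521 = 1.138276
Numerator = 2624 * 9.81 * 4.97^3 = 3160108.5744
Denominator = 5.9 * 3.796416 * 1.138276 = 25.496081
W = 3160108.5744 / 25.496081
W = 123944.88 N

123944.88


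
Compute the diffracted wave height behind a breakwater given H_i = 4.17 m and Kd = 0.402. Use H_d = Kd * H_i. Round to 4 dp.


H_d = Kd * H_i
H_d = 0.402 * 4.17
H_d = 1.6763 m

1.6763


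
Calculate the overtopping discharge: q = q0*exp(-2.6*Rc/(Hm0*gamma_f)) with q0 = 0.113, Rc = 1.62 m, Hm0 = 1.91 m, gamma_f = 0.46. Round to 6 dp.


q = q0 * exp(-2.6 * Rc / (Hm0 * gamma_f))
Exponent = -2.6 * 1.62 / (1.91 * 0.46)
= -2.6 * 1.62 / 0.8786
= -4.793990
exp(-4.793990) = 0.008279
q = 0.113 * 0.008279
q = 0.000936 m^3/s/m

0.000936


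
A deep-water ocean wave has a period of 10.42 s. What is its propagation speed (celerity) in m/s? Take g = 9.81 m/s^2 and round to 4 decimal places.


We use the deep-water celerity formula:
C = g * T / (2 * pi)
C = 9.81 * 10.42 / (2 * 3.14159...)
C = 102.220200 / 6.283185
C = 16.2689 m/s

16.2689


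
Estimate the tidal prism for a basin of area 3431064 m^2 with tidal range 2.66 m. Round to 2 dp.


Tidal prism = Area * Tidal range
P = 3431064 * 2.66
P = 9126630.24 m^3

9126630.24


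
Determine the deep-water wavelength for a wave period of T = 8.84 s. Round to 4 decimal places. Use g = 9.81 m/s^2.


L0 = g * T^2 / (2 * pi)
L0 = 9.81 * 8.84^2 / (2 * pi)
L0 = 9.81 * 78.1456 / 6.28319
L0 = 766.6083 / 6.28319
L0 = 122.0095 m

122.0095


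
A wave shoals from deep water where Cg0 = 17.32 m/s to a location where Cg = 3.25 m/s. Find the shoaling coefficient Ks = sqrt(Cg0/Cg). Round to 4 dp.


Ks = sqrt(Cg0 / Cg)
Ks = sqrt(17.32 / 3.25)
Ks = sqrt(5.3292)
Ks = 2.3085

2.3085


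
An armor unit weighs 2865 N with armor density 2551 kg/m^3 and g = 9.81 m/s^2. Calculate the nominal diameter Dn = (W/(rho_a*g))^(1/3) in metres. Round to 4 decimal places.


V = W / (rho_a * g)
V = 2865 / (2551 * 9.81)
V = 2865 / 25025.31
V = 0.114484 m^3
Dn = V^(1/3) = 0.114484^(1/3)
Dn = 0.4856 m

0.4856


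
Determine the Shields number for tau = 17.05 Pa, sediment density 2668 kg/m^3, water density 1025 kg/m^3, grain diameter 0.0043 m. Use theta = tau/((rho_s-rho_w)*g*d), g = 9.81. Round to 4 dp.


theta = tau / ((rho_s - rho_w) * g * d)
rho_s - rho_w = 2668 - 1025 = 1643
Denominator = 1643 * 9.81 * 0.0043 = 69.306669
theta = 17.05 / 69.306669
theta = 0.2460

0.2460


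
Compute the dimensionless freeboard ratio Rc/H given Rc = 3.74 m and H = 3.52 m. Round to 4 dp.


Relative freeboard = Rc / H
= 3.74 / 3.52
= 1.0625

1.0625


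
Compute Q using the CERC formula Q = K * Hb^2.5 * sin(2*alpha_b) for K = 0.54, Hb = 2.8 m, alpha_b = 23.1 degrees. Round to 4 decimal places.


Q = K * Hb^2.5 * sin(2 * alpha_b)
Hb^2.5 = 2.8^2.5 = 13.118829
sin(2 * 23.1) = sin(46.2) = 0.721760
Q = 0.54 * 13.118829 * 0.721760
Q = 5.1131 m^3/s

5.1131


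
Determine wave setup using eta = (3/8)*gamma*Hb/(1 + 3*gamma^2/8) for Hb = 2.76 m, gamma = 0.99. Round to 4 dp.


eta = (3/8) * gamma * Hb / (1 + 3*gamma^2/8)
Numerator = (3/8) * 0.99 * 2.76 = 1.024650
Denominator = 1 + 3*0.99^2/8 = 1 + 0.367538 = 1.367538
eta = 1.024650 / 1.367538
eta = 0.7493 m

0.7493


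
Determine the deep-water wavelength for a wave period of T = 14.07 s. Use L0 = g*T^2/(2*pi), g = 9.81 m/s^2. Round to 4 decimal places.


L0 = g * T^2 / (2 * pi)
L0 = 9.81 * 14.07^2 / (2 * pi)
L0 = 9.81 * 197.9649 / 6.28319
L0 = 1942.0357 / 6.28319
L0 = 309.0846 m

309.0846


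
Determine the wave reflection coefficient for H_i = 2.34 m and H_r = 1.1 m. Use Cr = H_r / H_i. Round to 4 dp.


Cr = H_r / H_i
Cr = 1.1 / 2.34
Cr = 0.4701

0.4701


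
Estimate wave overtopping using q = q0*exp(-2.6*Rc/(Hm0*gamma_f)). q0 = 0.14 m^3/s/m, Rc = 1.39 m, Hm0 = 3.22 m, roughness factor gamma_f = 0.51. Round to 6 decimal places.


q = q0 * exp(-2.6 * Rc / (Hm0 * gamma_f))
Exponent = -2.6 * 1.39 / (3.22 * 0.51)
= -2.6 * 1.39 / 1.6422
= -2.200706
exp(-2.200706) = 0.110725
q = 0.14 * 0.110725
q = 0.015501 m^3/s/m

0.015501


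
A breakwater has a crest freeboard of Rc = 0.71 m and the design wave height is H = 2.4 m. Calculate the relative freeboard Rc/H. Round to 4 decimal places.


Relative freeboard = Rc / H
= 0.71 / 2.4
= 0.2958

0.2958


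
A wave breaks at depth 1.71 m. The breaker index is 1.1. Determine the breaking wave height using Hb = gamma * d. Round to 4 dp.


Hb = gamma * d
Hb = 1.1 * 1.71
Hb = 1.8810 m

1.8810


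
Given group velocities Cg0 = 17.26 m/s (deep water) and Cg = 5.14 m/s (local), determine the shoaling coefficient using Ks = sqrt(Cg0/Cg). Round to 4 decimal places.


Ks = sqrt(Cg0 / Cg)
Ks = sqrt(17.26 / 5.14)
Ks = sqrt(3.3580)
Ks = 1.8325

1.8325


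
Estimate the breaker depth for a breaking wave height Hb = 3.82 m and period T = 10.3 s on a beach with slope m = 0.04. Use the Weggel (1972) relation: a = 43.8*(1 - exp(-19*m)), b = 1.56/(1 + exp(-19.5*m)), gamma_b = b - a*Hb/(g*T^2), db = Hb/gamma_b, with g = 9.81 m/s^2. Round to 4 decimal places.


a = 43.8 * (1 - exp(-19 * m))
exp(-19 * 0.04) = exp(-0.7600) = 0.467666
a = 43.8 * (1 - 0.467666) = 23.316210
b = 1.56 / (1 + exp(-19.5 * m))
exp(-19.5 * 0.04) = exp(-0.7800) = 0.458406
b = 1.56 / (1 + 0.458406) = 1.069661
Hb / (g * T^2) = 3.82 / (9.81 * 10.3^2) = 3.82 / 1040.7429 = 0.00367046
gamma_b = b - a * Hb/(g*T^2) = 1.069661 - 23.316210 * 0.00367046 = 0.984080
db = Hb / gamma_b = 3.82 / 0.984080
db = 3.8818 m

3.8818


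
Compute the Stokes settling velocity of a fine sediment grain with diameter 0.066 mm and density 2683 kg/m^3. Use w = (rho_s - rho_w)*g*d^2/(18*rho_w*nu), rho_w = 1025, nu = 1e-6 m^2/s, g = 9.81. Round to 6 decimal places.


w = (rho_s - rho_w) * g * d^2 / (18 * rho_w * nu)
d = 0.066 mm = 0.000066 m
rho_s - rho_w = 2683 - 1025 = 1658
Numerator = 1658 * 9.81 * (0.000066)^2 = 0.000070850253
Denominator = 18 * 1025 * 1e-6 = 0.018450
w = 0.003840 m/s

0.003840


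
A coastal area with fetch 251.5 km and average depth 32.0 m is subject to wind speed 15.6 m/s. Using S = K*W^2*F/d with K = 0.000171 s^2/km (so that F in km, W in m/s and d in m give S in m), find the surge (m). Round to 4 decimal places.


S = K * W^2 * F / d
W^2 = 15.6^2 = 243.36
S = 0.000171 * 243.36 * 251.5 / 32.0
Numerator = 0.000171 * 243.36 * 251.5 = 10.466062
S = 10.466062 / 32.0 = 0.3271 m

0.3271


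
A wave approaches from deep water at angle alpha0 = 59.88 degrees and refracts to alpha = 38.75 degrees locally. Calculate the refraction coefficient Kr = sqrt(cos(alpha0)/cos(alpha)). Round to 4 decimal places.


Kr = sqrt(cos(alpha0) / cos(alpha))
cos(59.88) = 0.501813
cos(38.75) = 0.779884
Kr = sqrt(0.501813 / 0.779884)
Kr = sqrt(0.643445)
Kr = 0.8022

0.8022


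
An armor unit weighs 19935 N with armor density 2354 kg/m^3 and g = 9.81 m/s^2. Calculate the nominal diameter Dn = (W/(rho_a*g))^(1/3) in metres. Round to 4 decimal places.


V = W / (rho_a * g)
V = 19935 / (2354 * 9.81)
V = 19935 / 23092.74
V = 0.863258 m^3
Dn = V^(1/3) = 0.863258^(1/3)
Dn = 0.9522 m

0.9522


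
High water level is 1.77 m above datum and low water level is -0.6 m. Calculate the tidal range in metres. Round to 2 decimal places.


Tidal range = High water - Low water
Tidal range = 1.77 - (-0.6)
Tidal range = 2.37 m

2.37


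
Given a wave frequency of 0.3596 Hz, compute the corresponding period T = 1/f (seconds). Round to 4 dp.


T = 1 / f
T = 1 / 0.3596
T = 2.7809 s

2.7809


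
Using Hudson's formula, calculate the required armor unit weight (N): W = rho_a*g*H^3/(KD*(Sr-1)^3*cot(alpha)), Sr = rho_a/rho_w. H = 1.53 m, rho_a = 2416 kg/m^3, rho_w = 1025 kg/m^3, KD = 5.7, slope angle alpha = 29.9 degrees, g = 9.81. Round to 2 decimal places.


Sr = rho_a / rho_w = 2416 / 1025 = 2.357073
(Sr - 1) = 1.357073
(Sr - 1)^3 = 2.499251
cot(29.9) = 1 / tan(29.9) = 1 / 0.575026 = 1.739053
Numerator = 2416 * 9.81 * 1.53^3 = 84886.8132
Denominator = 5.7 * 2.499251 * 1.739053 = 24.774080
W = 84886.8132 / 24.774080
W = 3426.44 N

3426.44


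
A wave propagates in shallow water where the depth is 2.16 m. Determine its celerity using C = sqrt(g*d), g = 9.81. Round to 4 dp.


Using the shallow-water approximation:
C = sqrt(g * d) = sqrt(9.81 * 2.16)
C = sqrt(21.1896)
C = 4.6032 m/s

4.6032


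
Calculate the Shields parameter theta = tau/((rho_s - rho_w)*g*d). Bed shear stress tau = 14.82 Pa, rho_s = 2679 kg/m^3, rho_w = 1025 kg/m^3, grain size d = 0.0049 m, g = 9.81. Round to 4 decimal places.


theta = tau / ((rho_s - rho_w) * g * d)
rho_s - rho_w = 2679 - 1025 = 1654
Denominator = 1654 * 9.81 * 0.0049 = 79.506126
theta = 14.82 / 79.506126
theta = 0.1864

0.1864


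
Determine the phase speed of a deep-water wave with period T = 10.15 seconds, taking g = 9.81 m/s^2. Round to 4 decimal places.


We use the deep-water celerity formula:
C = g * T / (2 * pi)
C = 9.81 * 10.15 / (2 * 3.14159...)
C = 99.571500 / 6.283185
C = 15.8473 m/s

15.8473


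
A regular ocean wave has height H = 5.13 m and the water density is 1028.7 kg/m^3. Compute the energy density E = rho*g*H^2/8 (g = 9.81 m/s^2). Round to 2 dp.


E = (1/8) * rho * g * H^2
E = (1/8) * 1028.7 * 9.81 * 5.13^2
E = 0.125 * 1028.7 * 9.81 * 26.3169
E = 33197.28 J/m^2

33197.28


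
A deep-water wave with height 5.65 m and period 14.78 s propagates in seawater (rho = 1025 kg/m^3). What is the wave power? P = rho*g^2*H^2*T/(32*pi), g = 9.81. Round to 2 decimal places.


P = rho * g^2 * H^2 * T / (32 * pi)
P = 1025 * 9.81^2 * 5.65^2 * 14.78 / (32 * pi)
P = 1025 * 96.2361 * 31.9225 * 14.78 / 100.53096
P = 462949.22 W/m

462949.22


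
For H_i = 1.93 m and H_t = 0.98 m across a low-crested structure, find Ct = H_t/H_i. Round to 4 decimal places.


Ct = H_t / H_i
Ct = 0.98 / 1.93
Ct = 0.5078

0.5078


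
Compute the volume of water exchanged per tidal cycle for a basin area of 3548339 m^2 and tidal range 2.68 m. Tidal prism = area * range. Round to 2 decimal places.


Tidal prism = Area * Tidal range
P = 3548339 * 2.68
P = 9509548.52 m^3

9509548.52


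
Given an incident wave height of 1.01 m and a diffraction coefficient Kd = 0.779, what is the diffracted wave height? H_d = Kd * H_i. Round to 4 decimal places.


H_d = Kd * H_i
H_d = 0.779 * 1.01
H_d = 0.7868 m

0.7868


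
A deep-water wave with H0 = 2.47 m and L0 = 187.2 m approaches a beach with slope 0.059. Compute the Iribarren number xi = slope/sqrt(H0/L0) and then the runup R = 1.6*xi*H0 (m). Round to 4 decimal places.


xi = slope / sqrt(H0/L0)
H0/L0 = 2.47/187.2 = 0.013194
sqrt(0.013194) = 0.114867
xi = 0.059 / 0.114867 = 0.513637
R = 1.6 * xi * H0 = 1.6 * 0.513637 * 2.47
R = 2.0299 m

2.0299


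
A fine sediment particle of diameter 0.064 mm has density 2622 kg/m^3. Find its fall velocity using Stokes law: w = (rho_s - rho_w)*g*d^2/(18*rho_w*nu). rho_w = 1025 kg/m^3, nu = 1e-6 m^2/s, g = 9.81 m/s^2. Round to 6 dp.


w = (rho_s - rho_w) * g * d^2 / (18 * rho_w * nu)
d = 0.064 mm = 0.000064 m
rho_s - rho_w = 2622 - 1025 = 1597
Numerator = 1597 * 9.81 * (0.000064)^2 = 0.000064170271
Denominator = 18 * 1025 * 1e-6 = 0.018450
w = 0.003478 m/s

0.003478


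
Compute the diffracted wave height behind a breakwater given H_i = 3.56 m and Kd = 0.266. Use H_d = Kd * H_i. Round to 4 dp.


H_d = Kd * H_i
H_d = 0.266 * 3.56
H_d = 0.9470 m

0.9470


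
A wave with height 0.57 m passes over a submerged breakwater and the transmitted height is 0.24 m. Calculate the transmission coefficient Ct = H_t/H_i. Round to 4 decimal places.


Ct = H_t / H_i
Ct = 0.24 / 0.57
Ct = 0.4211

0.4211


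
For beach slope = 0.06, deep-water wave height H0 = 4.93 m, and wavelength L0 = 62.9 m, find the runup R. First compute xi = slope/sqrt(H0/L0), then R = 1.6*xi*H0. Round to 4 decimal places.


xi = slope / sqrt(H0/L0)
H0/L0 = 4.93/62.9 = 0.078378
sqrt(0.078378) = 0.279961
xi = 0.06 / 0.279961 = 0.214315
R = 1.6 * xi * H0 = 1.6 * 0.214315 * 4.93
R = 1.6905 m

1.6905


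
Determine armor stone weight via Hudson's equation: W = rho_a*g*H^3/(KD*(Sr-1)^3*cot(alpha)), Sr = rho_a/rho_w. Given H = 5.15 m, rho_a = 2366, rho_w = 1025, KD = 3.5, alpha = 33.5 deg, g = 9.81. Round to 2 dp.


Sr = rho_a / rho_w = 2366 / 1025 = 2.308293
(Sr - 1) = 1.308293
(Sr - 1)^3 = 2.239313
cot(33.5) = 1 / tan(33.5) = 1 / 0.661886 = 1.510835
Numerator = 2366 * 9.81 * 5.15^3 = 3170337.0406
Denominator = 3.5 * 2.239313 * 1.510835 = 11.841313
W = 3170337.0406 / 11.841313
W = 267735.25 N

267735.25


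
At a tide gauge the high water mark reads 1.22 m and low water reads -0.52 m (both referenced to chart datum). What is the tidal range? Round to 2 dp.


Tidal range = High water - Low water
Tidal range = 1.22 - (-0.52)
Tidal range = 1.74 m

1.74


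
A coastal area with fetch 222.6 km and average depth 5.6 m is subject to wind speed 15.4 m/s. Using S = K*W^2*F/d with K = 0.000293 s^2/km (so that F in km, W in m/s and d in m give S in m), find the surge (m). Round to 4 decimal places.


S = K * W^2 * F / d
W^2 = 15.4^2 = 237.16
S = 0.000293 * 237.16 * 222.6 / 5.6
Numerator = 0.000293 * 237.16 * 222.6 = 15.468002
S = 15.468002 / 5.6 = 2.7621 m

2.7621


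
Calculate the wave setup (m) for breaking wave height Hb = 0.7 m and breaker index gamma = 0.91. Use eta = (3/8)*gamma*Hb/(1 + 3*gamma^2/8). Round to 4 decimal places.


eta = (3/8) * gamma * Hb / (1 + 3*gamma^2/8)
Numerator = (3/8) * 0.91 * 0.7 = 0.238875
Denominator = 1 + 3*0.91^2/8 = 1 + 0.310538 = 1.310538
eta = 0.238875 / 1.310538
eta = 0.1823 m

0.1823


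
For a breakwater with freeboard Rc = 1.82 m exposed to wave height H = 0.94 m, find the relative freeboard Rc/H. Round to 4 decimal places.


Relative freeboard = Rc / H
= 1.82 / 0.94
= 1.9362

1.9362


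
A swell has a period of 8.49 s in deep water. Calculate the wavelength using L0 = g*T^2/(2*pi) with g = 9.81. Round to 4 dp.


L0 = g * T^2 / (2 * pi)
L0 = 9.81 * 8.49^2 / (2 * pi)
L0 = 9.81 * 72.0801 / 6.28319
L0 = 707.1058 / 6.28319
L0 = 112.5394 m

112.5394


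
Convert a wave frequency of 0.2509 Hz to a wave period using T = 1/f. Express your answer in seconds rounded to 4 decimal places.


T = 1 / f
T = 1 / 0.2509
T = 3.9857 s

3.9857


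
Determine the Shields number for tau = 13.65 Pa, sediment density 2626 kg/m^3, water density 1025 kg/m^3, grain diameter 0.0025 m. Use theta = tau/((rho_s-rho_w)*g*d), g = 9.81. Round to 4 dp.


theta = tau / ((rho_s - rho_w) * g * d)
rho_s - rho_w = 2626 - 1025 = 1601
Denominator = 1601 * 9.81 * 0.0025 = 39.264525
theta = 13.65 / 39.264525
theta = 0.3476

0.3476


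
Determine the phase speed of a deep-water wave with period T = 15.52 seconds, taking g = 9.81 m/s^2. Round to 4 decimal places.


We use the deep-water celerity formula:
C = g * T / (2 * pi)
C = 9.81 * 15.52 / (2 * 3.14159...)
C = 152.251200 / 6.283185
C = 24.2315 m/s

24.2315


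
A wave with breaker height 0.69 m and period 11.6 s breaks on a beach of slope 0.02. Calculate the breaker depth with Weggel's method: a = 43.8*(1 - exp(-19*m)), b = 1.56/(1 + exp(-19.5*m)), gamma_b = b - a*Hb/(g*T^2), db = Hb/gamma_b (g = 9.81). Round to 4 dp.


a = 43.8 * (1 - exp(-19 * m))
exp(-19 * 0.02) = exp(-0.3800) = 0.683861
a = 43.8 * (1 - 0.683861) = 13.846870
b = 1.56 / (1 + exp(-19.5 * m))
exp(-19.5 * 0.02) = exp(-0.3900) = 0.677057
b = 1.56 / (1 + 0.677057) = 0.930201
Hb / (g * T^2) = 0.69 / (9.81 * 11.6^2) = 0.69 / 1320.0336 = 0.00052271
gamma_b = b - a * Hb/(g*T^2) = 0.930201 - 13.846870 * 0.00052271 = 0.922963
db = Hb / gamma_b = 0.69 / 0.922963
db = 0.7476 m

0.7476


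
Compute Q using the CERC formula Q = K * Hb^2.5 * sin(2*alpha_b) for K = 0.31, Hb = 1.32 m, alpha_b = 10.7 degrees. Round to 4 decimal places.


Q = K * Hb^2.5 * sin(2 * alpha_b)
Hb^2.5 = 1.32^2.5 = 2.001865
sin(2 * 10.7) = sin(21.4) = 0.364877
Q = 0.31 * 2.001865 * 0.364877
Q = 0.2264 m^3/s

0.2264


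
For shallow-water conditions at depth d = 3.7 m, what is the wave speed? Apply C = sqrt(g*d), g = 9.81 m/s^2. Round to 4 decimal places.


Using the shallow-water approximation:
C = sqrt(g * d) = sqrt(9.81 * 3.7)
C = sqrt(36.2970)
C = 6.0247 m/s

6.0247


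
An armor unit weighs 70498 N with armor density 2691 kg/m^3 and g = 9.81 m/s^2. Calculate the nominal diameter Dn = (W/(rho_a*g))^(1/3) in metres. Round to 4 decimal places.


V = W / (rho_a * g)
V = 70498 / (2691 * 9.81)
V = 70498 / 26398.71
V = 2.670509 m^3
Dn = V^(1/3) = 2.670509^(1/3)
Dn = 1.3874 m

1.3874


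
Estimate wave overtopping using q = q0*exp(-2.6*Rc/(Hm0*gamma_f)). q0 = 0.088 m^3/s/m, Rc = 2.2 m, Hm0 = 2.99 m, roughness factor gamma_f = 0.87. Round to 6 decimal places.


q = q0 * exp(-2.6 * Rc / (Hm0 * gamma_f))
Exponent = -2.6 * 2.2 / (2.99 * 0.87)
= -2.6 * 2.2 / 2.6013
= -2.198901
exp(-2.198901) = 0.110925
q = 0.088 * 0.110925
q = 0.009761 m^3/s/m

0.009761


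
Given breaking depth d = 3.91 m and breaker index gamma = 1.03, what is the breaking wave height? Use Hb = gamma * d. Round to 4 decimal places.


Hb = gamma * d
Hb = 1.03 * 3.91
Hb = 4.0273 m

4.0273


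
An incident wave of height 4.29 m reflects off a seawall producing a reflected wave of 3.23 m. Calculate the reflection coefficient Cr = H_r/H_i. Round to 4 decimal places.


Cr = H_r / H_i
Cr = 3.23 / 4.29
Cr = 0.7529

0.7529


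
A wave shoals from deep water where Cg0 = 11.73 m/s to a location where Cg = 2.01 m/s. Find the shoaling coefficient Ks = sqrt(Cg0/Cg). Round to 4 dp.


Ks = sqrt(Cg0 / Cg)
Ks = sqrt(11.73 / 2.01)
Ks = sqrt(5.8358)
Ks = 2.4157

2.4157


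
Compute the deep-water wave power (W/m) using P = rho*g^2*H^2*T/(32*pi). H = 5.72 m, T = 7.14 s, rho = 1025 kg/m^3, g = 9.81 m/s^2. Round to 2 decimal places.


P = rho * g^2 * H^2 * T / (32 * pi)
P = 1025 * 9.81^2 * 5.72^2 * 7.14 / (32 * pi)
P = 1025 * 96.2361 * 32.7184 * 7.14 / 100.53096
P = 229219.89 W/m

229219.89


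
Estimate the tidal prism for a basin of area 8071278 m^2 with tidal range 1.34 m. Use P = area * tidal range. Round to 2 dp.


Tidal prism = Area * Tidal range
P = 8071278 * 1.34
P = 10815512.52 m^3

10815512.52


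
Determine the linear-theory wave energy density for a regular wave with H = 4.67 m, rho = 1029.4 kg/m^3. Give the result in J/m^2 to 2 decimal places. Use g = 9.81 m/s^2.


E = (1/8) * rho * g * H^2
E = (1/8) * 1029.4 * 9.81 * 4.67^2
E = 0.125 * 1029.4 * 9.81 * 21.8089
E = 27529.41 J/m^2

27529.41


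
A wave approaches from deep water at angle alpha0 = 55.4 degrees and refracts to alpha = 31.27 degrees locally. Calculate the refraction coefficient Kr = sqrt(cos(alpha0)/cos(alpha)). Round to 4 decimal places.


Kr = sqrt(cos(alpha0) / cos(alpha))
cos(55.4) = 0.567844
cos(31.27) = 0.854731
Kr = sqrt(0.567844 / 0.854731)
Kr = sqrt(0.664354)
Kr = 0.8151

0.8151


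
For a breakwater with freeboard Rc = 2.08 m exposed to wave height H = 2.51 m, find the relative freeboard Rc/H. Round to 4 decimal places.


Relative freeboard = Rc / H
= 2.08 / 2.51
= 0.8287

0.8287


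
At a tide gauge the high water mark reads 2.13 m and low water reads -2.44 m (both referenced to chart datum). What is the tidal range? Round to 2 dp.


Tidal range = High water - Low water
Tidal range = 2.13 - (-2.44)
Tidal range = 4.57 m

4.57


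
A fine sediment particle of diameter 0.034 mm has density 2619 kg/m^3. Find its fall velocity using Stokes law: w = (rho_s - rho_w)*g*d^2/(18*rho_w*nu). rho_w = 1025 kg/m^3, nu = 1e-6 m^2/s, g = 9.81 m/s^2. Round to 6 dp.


w = (rho_s - rho_w) * g * d^2 / (18 * rho_w * nu)
d = 0.034 mm = 0.000034 m
rho_s - rho_w = 2619 - 1025 = 1594
Numerator = 1594 * 9.81 * (0.000034)^2 = 0.000018076534
Denominator = 18 * 1025 * 1e-6 = 0.018450
w = 0.000980 m/s

0.000980


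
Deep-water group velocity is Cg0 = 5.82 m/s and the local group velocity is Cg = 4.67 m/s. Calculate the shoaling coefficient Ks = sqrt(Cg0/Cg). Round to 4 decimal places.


Ks = sqrt(Cg0 / Cg)
Ks = sqrt(5.82 / 4.67)
Ks = sqrt(1.2463)
Ks = 1.1164

1.1164


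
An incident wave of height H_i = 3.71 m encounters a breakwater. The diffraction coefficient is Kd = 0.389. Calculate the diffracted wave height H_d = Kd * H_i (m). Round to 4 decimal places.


H_d = Kd * H_i
H_d = 0.389 * 3.71
H_d = 1.4432 m

1.4432


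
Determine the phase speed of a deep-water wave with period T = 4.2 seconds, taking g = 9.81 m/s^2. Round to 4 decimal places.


We use the deep-water celerity formula:
C = g * T / (2 * pi)
C = 9.81 * 4.2 / (2 * 3.14159...)
C = 41.202000 / 6.283185
C = 6.5575 m/s

6.5575


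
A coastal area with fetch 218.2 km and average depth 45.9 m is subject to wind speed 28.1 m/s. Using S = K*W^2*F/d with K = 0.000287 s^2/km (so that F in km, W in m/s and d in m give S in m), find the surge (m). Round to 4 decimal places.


S = K * W^2 * F / d
W^2 = 28.1^2 = 789.61
S = 0.000287 * 789.61 * 218.2 / 45.9
Numerator = 0.000287 * 789.61 * 218.2 = 49.448063
S = 49.448063 / 45.9 = 1.0773 m

1.0773


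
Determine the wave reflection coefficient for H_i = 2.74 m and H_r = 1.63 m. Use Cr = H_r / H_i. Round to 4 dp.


Cr = H_r / H_i
Cr = 1.63 / 2.74
Cr = 0.5949

0.5949


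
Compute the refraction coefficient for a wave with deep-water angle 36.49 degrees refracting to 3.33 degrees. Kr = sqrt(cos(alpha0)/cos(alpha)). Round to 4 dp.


Kr = sqrt(cos(alpha0) / cos(alpha))
cos(36.49) = 0.803961
cos(3.33) = 0.998312
Kr = sqrt(0.803961 / 0.998312)
Kr = sqrt(0.805320)
Kr = 0.8974

0.8974


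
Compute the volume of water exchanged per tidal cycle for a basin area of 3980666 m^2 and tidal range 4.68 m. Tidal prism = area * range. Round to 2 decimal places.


Tidal prism = Area * Tidal range
P = 3980666 * 4.68
P = 18629516.88 m^3

18629516.88


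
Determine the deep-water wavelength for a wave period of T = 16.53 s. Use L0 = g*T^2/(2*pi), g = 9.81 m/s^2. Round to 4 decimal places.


L0 = g * T^2 / (2 * pi)
L0 = 9.81 * 16.53^2 / (2 * pi)
L0 = 9.81 * 273.2409 / 6.28319
L0 = 2680.4932 / 6.28319
L0 = 426.6137 m

426.6137


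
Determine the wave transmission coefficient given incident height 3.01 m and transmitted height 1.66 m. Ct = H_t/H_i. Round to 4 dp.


Ct = H_t / H_i
Ct = 1.66 / 3.01
Ct = 0.5515

0.5515


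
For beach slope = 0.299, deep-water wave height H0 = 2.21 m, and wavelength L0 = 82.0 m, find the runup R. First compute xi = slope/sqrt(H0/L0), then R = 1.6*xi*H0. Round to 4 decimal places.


xi = slope / sqrt(H0/L0)
H0/L0 = 2.21/82.0 = 0.026951
sqrt(0.026951) = 0.164168
xi = 0.299 / 0.164168 = 1.821302
R = 1.6 * xi * H0 = 1.6 * 1.821302 * 2.21
R = 6.4401 m

6.4401


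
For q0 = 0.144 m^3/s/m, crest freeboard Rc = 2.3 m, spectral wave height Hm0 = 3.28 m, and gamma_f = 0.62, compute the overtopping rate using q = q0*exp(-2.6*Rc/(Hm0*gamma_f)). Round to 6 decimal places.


q = q0 * exp(-2.6 * Rc / (Hm0 * gamma_f))
Exponent = -2.6 * 2.3 / (3.28 * 0.62)
= -2.6 * 2.3 / 2.0336
= -2.940598
exp(-2.940598) = 0.052834
q = 0.144 * 0.052834
q = 0.007608 m^3/s/m

0.007608


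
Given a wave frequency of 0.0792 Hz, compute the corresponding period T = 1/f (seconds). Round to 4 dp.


T = 1 / f
T = 1 / 0.0792
T = 12.6263 s

12.6263


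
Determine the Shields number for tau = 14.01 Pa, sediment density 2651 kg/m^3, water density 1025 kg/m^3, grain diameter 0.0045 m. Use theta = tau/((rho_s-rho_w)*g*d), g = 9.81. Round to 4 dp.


theta = tau / ((rho_s - rho_w) * g * d)
rho_s - rho_w = 2651 - 1025 = 1626
Denominator = 1626 * 9.81 * 0.0045 = 71.779770
theta = 14.01 / 71.779770
theta = 0.1952

0.1952


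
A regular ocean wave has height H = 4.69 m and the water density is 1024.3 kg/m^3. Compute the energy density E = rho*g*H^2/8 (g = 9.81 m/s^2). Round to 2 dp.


E = (1/8) * rho * g * H^2
E = (1/8) * 1024.3 * 9.81 * 4.69^2
E = 0.125 * 1024.3 * 9.81 * 21.9961
E = 27628.15 J/m^2

27628.15


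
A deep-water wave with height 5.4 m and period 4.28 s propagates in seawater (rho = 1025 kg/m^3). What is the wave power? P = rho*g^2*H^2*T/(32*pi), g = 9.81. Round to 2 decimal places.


P = rho * g^2 * H^2 * T / (32 * pi)
P = 1025 * 9.81^2 * 5.4^2 * 4.28 / (32 * pi)
P = 1025 * 96.2361 * 29.1600 * 4.28 / 100.53096
P = 122459.74 W/m

122459.74


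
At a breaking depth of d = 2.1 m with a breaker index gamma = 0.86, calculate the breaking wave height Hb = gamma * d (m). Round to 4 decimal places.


Hb = gamma * d
Hb = 0.86 * 2.1
Hb = 1.8060 m

1.8060


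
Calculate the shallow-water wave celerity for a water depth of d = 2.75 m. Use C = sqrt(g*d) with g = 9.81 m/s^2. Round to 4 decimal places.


Using the shallow-water approximation:
C = sqrt(g * d) = sqrt(9.81 * 2.75)
C = sqrt(26.9775)
C = 5.1940 m/s

5.1940


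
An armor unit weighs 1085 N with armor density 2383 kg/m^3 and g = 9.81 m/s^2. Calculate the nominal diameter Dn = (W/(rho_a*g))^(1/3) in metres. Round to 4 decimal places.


V = W / (rho_a * g)
V = 1085 / (2383 * 9.81)
V = 1085 / 23377.23
V = 0.046413 m^3
Dn = V^(1/3) = 0.046413^(1/3)
Dn = 0.3594 m

0.3594


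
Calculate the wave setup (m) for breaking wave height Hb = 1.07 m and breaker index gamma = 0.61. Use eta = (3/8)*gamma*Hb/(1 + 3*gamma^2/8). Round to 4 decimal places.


eta = (3/8) * gamma * Hb / (1 + 3*gamma^2/8)
Numerator = (3/8) * 0.61 * 1.07 = 0.244763
Denominator = 1 + 3*0.61^2/8 = 1 + 0.139538 = 1.139538
eta = 0.244763 / 1.139538
eta = 0.2148 m

0.2148
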